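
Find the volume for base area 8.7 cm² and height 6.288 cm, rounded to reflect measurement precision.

55 cm³

volume = 8.7 cm² × 6.288 cm = 54.7056 cm³.
8.7 has 2 significant figures; 6.288 has 4.
Division/multiplication keeps the fewest: 2 significant figures.
Rounded: 55 cm³.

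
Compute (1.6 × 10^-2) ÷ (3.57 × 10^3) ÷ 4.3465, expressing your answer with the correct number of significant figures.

(1.6 × 10^-2) ÷ (3.57 × 10^3) ÷ 4.3465 = 0.00000103112681861…
Multiplication/division keeps the fewest significant figures: 1.6 × 10^-2 → 2 s.f., 3.57 × 10^3 → 3 s.f., 4.3465 → 5 s.f.; limit is 2.
Rounded to 2 significant figures: 1.0 × 10^-6.

1.0 × 10^-6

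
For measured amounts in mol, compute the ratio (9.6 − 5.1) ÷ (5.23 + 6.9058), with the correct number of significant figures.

0.37

9.6 − 5.1 = 4.5, limited to 1 d.p. → 2 s.f.; 5.23 + 6.9058 = 12.1358, limited to 2 d.p. → 4 s.f.
Carrying full precision, 4.5 ÷ 12.1358 = 0.370803737702…; keep min(2, 4) = 2 s.f.
Rounded to 2 significant figures: 0.37.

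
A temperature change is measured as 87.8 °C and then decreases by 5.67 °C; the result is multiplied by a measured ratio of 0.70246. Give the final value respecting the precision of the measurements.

87.8 °C − 5.67 °C = 82.13 °C; the difference is limited to 1 decimal place (3 s.f.).
Carrying full precision, 82.13 × 0.70246 = 57.6930398 °C; 0.70246 has 5 s.f., so the result keeps min(3, 5) = 3 s.f.
Rounded to 3 significant figures: 57.7 °C.

57.7 °C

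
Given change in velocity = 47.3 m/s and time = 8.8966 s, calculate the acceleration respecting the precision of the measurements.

5.32 m/s²

acceleration = 47.3 m/s ÷ 8.8966 s = 5.31663781669… m/s².
47.3 has 3 significant figures; 8.8966 has 5.
Division/multiplication keeps the fewest: 3 significant figures.
Rounded: 5.32 m/s².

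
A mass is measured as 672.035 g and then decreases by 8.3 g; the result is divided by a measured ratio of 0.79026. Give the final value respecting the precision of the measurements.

672.035 g − 8.3 g = 663.735 g; the difference is limited to 1 decimal place (4 s.f.).
Carrying full precision, 663.735 ÷ 0.79026 = 839.894465113… g; 0.79026 has 5 s.f., so the result keeps min(4, 5) = 4 s.f.
Rounded to 4 significant figures: 839.9 g.

839.9 g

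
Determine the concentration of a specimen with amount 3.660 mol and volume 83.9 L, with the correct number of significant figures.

0.0436 mol/L

concentration = 3.660 mol ÷ 83.9 L = 0.0436233611442… mol/L.
3.660 has 4 significant figures; 83.9 has 3.
Division/multiplication keeps the fewest: 3 significant figures.
Rounded: 0.0436 mol/L.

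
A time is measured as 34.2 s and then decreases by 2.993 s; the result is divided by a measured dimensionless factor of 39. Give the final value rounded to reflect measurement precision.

0.80 s

34.2 s − 2.993 s = 31.207 s; the difference is limited to 1 decimal place (3 s.f.).
Carrying full precision, 31.207 ÷ 39 = 0.800179487179… s; 39 has 2 s.f., so the result keeps min(3, 2) = 2 s.f.
Rounded to 2 significant figures: 0.80 s.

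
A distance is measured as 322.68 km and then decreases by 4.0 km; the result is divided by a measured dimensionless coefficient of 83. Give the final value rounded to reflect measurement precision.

3.8 km

322.68 km − 4.0 km = 318.68 km; the difference is limited to 1 decimal place (4 s.f.).
Carrying full precision, 318.68 ÷ 83 = 3.83951807229… km; 83 has 2 s.f., so the result keeps min(4, 2) = 2 s.f.
Rounded to 2 significant figures: 3.8 km.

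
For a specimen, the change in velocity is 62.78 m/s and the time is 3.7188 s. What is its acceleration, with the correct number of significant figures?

16.88 m/s²

acceleration = 62.78 m/s ÷ 3.7188 s = 16.8817898247… m/s².
62.78 has 4 significant figures; 3.7188 has 5.
Division/multiplication keeps the fewest: 4 significant figures.
Rounded: 16.88 m/s².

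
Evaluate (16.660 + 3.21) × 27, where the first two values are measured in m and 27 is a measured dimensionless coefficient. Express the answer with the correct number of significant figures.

16.660 m + 3.21 m = 19.870 m; the sum is limited to 2 decimal places (4 s.f.).
Carrying full precision, 19.870 × 27 = 536.49 m; 27 has 2 s.f., so the result keeps min(4, 2) = 2 s.f.
Rounded to 2 significant figures: 5.4 × 10^2 m.

5.4 × 10^2 m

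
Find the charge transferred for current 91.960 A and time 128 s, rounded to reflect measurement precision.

1.18 × 10^4 C

charge transferred = 91.960 A × 128 s = 11770.88 C.
91.960 has 5 significant figures; 128 has 3.
Division/multiplication keeps the fewest: 3 significant figures.
Rounded: 1.18 × 10^4 C.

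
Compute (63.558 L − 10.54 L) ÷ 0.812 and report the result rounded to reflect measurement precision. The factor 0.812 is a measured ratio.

65.3 L

63.558 L − 10.54 L = 53.018 L; the difference is limited to 2 decimal places (4 s.f.).
Carrying full precision, 53.018 ÷ 0.812 = 65.2931034483… L; 0.812 has 3 s.f., so the result keeps min(4, 3) = 3 s.f.
Rounded to 3 significant figures: 65.3 L.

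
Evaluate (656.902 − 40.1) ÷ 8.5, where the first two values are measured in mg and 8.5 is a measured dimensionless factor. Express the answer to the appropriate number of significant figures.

656.902 mg − 40.1 mg = 616.802 mg; the difference is limited to 1 decimal place (4 s.f.).
Carrying full precision, 616.802 ÷ 8.5 = 72.5649411765… mg; 8.5 has 2 s.f., so the result keeps min(4, 2) = 2 s.f.
Rounded to 2 significant figures: 73 mg.

73 mg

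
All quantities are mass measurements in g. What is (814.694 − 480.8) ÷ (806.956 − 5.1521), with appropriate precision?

814.694 − 480.8 = 333.894, limited to 1 d.p. → 4 s.f.; 806.956 − 5.1521 = 801.8039, limited to 3 d.p. → 6 s.f.
Carrying full precision, 333.894 ÷ 801.8039 = 0.416428505773…; keep min(4, 6) = 4 s.f.
Rounded to 4 significant figures: 0.4164.

0.4164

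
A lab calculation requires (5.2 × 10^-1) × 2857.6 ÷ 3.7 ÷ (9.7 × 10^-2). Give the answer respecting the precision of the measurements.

4.1 × 10^3

(5.2 × 10^-1) × 2857.6 ÷ 3.7 ÷ (9.7 × 10^-2) = 4140.29534689…
Multiplication/division keeps the fewest significant figures: 5.2 × 10^-1 → 2 s.f., 2857.6 → 5 s.f., 3.7 → 2 s.f., 9.7 × 10^-2 → 2 s.f.; limit is 2.
Rounded to 2 significant figures: 4.1 × 10^3.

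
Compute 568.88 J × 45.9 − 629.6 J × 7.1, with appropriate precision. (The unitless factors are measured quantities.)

568.88 × 45.9 = 26111.592 → 2.61 × 10⁴ J (3 s.f., last digit at the 10^2 place).
629.6 × 7.1 = 4470.16 → 4.5 × 10³ J (2 s.f., last digit at the 10^2 place).
Difference: 21641.432 J; keep the coarser place, 10^2.
Result: 2.16 × 10⁴ J.

2.16 × 10⁴ J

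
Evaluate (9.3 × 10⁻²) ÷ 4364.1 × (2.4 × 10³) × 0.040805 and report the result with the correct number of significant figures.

0.0021

(9.3 × 10⁻²) ÷ 4364.1 × (2.4 × 10³) × 0.040805 = 0.00208695401114…
Multiplication/division keeps the fewest significant figures: 9.3 × 10⁻² → 2 s.f., 4364.1 → 5 s.f., 2.4 × 10³ → 2 s.f., 0.040805 → 5 s.f.; limit is 2.
Rounded to 2 significant figures: 0.0021.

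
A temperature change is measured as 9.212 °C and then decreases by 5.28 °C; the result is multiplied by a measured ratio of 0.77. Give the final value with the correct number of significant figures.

3.0 °C

9.212 °C − 5.28 °C = 3.932 °C; the difference is limited to 2 decimal places (3 s.f.).
Carrying full precision, 3.932 × 0.77 = 3.02764 °C; 0.77 has 2 s.f., so the result keeps min(3, 2) = 2 s.f.
Rounded to 2 significant figures: 3.0 °C.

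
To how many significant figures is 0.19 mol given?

0.19: leading zeros are not significant.

2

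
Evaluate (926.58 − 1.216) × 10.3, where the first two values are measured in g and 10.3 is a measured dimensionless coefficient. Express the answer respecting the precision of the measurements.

9.53 × 10^3 g

926.58 g − 1.216 g = 925.364 g; the difference is limited to 2 decimal places (5 s.f.).
Carrying full precision, 925.364 × 10.3 = 9531.2492 g; 10.3 has 3 s.f., so the result keeps min(5, 3) = 3 s.f.
Rounded to 3 significant figures: 9.53 × 10^3 g.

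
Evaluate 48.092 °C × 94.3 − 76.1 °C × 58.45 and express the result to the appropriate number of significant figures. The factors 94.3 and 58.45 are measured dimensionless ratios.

48.092 × 94.3 = 4535.0756 → 4.54 × 10^3 °C (3 s.f., last digit at the 10^1 place).
76.1 × 58.45 = 4448.045 → 4.45 × 10^3 °C (3 s.f., last digit at the 10^1 place).
Difference: 87.0306 °C; keep the coarser place, 10^1.
Result: 9 × 10^1 °C.

9 × 10^1 °C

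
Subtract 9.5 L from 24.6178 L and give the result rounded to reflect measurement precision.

24.6178 L − 9.5 L = 15.1178 L.
Addition/subtraction keeps the fewest decimal places: 24.6178 → 4 decimal places, 9.5 → 1 decimal place; limit is 1.
Rounded to 1 decimal place: 15.1 L.

15.1 L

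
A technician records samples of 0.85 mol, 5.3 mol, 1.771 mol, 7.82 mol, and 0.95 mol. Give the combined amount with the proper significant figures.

16.7 mol

0.85 mol + 5.3 mol + 1.771 mol + 7.82 mol + 0.95 mol = 16.691 mol.
Addition/subtraction keeps the fewest decimal places: 0.85 → 2 decimal places, 5.3 → 1 decimal place, 1.771 → 3 decimal places, 7.82 → 2 decimal places, 0.95 → 2 decimal places; limit is 1.
Rounded to 1 decimal place: 16.7 mol.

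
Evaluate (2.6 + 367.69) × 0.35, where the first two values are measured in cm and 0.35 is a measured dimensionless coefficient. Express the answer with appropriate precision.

1.3 × 10^2 cm

2.6 cm + 367.69 cm = 370.29 cm; the sum is limited to 1 decimal place (4 s.f.).
Carrying full precision, 370.29 × 0.35 = 129.6015 cm; 0.35 has 2 s.f., so the result keeps min(4, 2) = 2 s.f.
Rounded to 2 significant figures: 1.3 × 10^2 cm.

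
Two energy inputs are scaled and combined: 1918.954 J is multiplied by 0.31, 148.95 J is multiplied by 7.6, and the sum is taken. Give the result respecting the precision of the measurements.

1.7 × 10³ J

1918.954 × 0.31 = 594.87574 → 5.9 × 10² J (2 s.f., last digit at the 10^1 place).
148.95 × 7.6 = 1132.02 → 1.1 × 10³ J (2 s.f., last digit at the 10^2 place).
Sum: 1726.89574 J; keep the coarser place, 10^2.
Result: 1.7 × 10³ J.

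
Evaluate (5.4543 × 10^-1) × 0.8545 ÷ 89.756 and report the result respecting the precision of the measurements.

(5.4543 × 10^-1) × 0.8545 ÷ 89.756 = 0.00519263263737…
Multiplication/division keeps the fewest significant figures: 5.4543 × 10^-1 → 5 s.f., 0.8545 → 4 s.f., 89.756 → 5 s.f.; limit is 4.
Rounded to 4 significant figures: 0.005193.

0.005193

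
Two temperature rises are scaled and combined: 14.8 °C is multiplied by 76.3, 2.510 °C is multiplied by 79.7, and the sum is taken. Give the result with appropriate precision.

1.33 × 10^3 °C

14.8 × 76.3 = 1129.24 → 1.13 × 10^3 °C (3 s.f., last digit at the 10^1 place).
2.510 × 79.7 = 200.047 → 2.00 × 10^2 °C (3 s.f., last digit at the 10^0 place).
Sum: 1329.287 °C; keep the coarser place, 10^1.
Result: 1.33 × 10^3 °C.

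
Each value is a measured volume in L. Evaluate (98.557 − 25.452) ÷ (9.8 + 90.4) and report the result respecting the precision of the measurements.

98.557 − 25.452 = 73.105, limited to 3 d.p. → 5 s.f.; 9.8 + 90.4 = 100.2, limited to 1 d.p. → 4 s.f.
Carrying full precision, 73.105 ÷ 100.2 = 0.729590818363…; keep min(5, 4) = 4 s.f.
Rounded to 4 significant figures: 0.7296.

0.7296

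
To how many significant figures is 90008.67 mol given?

7

90008.67: zeros between nonzero digits are significant.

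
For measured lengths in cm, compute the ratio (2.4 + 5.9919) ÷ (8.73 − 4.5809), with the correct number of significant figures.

2.4 + 5.9919 = 8.3919, limited to 1 d.p. → 2 s.f.; 8.73 − 4.5809 = 4.1491, limited to 2 d.p. → 3 s.f.
Carrying full precision, 8.3919 ÷ 4.1491 = 2.02258321082…; keep min(2, 3) = 2 s.f.
Rounded to 2 significant figures: 2.0.

2.0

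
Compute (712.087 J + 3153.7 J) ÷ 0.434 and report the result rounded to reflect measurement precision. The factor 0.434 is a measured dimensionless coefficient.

712.087 J + 3153.7 J = 3865.787 J; the sum is limited to 1 decimal place (5 s.f.).
Carrying full precision, 3865.787 ÷ 0.434 = 8907.34331797… J; 0.434 has 3 s.f., so the result keeps min(5, 3) = 3 s.f.
Rounded to 3 significant figures: 8.91 × 10^3 J.

8.91 × 10^3 J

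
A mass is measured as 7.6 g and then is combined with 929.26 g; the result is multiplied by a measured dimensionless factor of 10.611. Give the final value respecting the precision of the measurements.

7.6 g + 929.26 g = 936.86 g; the sum is limited to 1 decimal place (4 s.f.).
Carrying full precision, 936.86 × 10.611 = 9941.02146 g; 10.611 has 5 s.f., so the result keeps min(4, 5) = 4 s.f.
Rounded to 4 significant figures: 9941 g.

9941 g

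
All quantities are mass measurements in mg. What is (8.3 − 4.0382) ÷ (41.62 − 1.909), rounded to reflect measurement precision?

0.11

8.3 − 4.0382 = 4.2618, limited to 1 d.p. → 2 s.f.; 41.62 − 1.909 = 39.711, limited to 2 d.p. → 4 s.f.
Carrying full precision, 4.2618 ÷ 39.711 = 0.107320389816…; keep min(2, 4) = 2 s.f.
Rounded to 2 significant figures: 0.11.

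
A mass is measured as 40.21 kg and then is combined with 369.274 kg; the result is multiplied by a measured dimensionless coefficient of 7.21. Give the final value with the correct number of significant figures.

2.95 × 10^3 kg

40.21 kg + 369.274 kg = 409.484 kg; the sum is limited to 2 decimal places (5 s.f.).
Carrying full precision, 409.484 × 7.21 = 2952.37964 kg; 7.21 has 3 s.f., so the result keeps min(5, 3) = 3 s.f.
Rounded to 3 significant figures: 2.95 × 10^3 kg.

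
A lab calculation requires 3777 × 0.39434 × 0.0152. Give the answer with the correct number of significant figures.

22.6

3777 × 0.39434 × 0.0152 = 22.639217136
Multiplication/division keeps the fewest significant figures: 3777 → 4 s.f., 0.39434 → 5 s.f., 0.0152 → 3 s.f.; limit is 3.
Rounded to 3 significant figures: 22.6.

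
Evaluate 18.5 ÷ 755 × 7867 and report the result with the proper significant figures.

193

18.5 ÷ 755 × 7867 = 192.767549669…
Multiplication/division keeps the fewest significant figures: 18.5 → 3 s.f., 755 → 3 s.f., 7867 → 4 s.f.; limit is 3.
Rounded to 3 significant figures: 193.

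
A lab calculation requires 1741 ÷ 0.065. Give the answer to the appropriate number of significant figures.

2.7 × 10^4

1741 ÷ 0.065 = 26784.6153846…
Multiplication/division keeps the fewest significant figures: 1741 → 4 s.f., 0.065 → 2 s.f.; limit is 2.
Rounded to 2 significant figures: 2.7 × 10^4.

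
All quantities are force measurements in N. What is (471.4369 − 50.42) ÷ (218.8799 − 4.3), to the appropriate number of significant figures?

471.4369 − 50.42 = 421.0169, limited to 2 d.p. → 5 s.f.; 218.8799 − 4.3 = 214.5799, limited to 1 d.p. → 4 s.f.
Carrying full precision, 421.0169 ÷ 214.5799 = 1.96205189768…; keep min(5, 4) = 4 s.f.
Rounded to 4 significant figures: 1.962.

1.962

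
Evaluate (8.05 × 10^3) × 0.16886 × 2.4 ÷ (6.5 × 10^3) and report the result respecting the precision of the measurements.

(8.05 × 10^3) × 0.16886 × 2.4 ÷ (6.5 × 10^3) = 0.501903876923…
Multiplication/division keeps the fewest significant figures: 8.05 × 10^3 → 3 s.f., 0.16886 → 5 s.f., 2.4 → 2 s.f., 6.5 × 10^3 → 2 s.f.; limit is 2.
Rounded to 2 significant figures: 0.50.

0.50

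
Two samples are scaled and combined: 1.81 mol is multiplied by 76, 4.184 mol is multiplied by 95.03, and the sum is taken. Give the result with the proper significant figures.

5.4 × 10^2 mol

1.81 × 76 = 137.56 → 1.4 × 10^2 mol (2 s.f., last digit at the 10^1 place).
4.184 × 95.03 = 397.60552 → 397.6 mol (4 s.f., last digit at the 10^-1 place).
Sum: 535.16552 mol; keep the coarser place, 10^1.
Result: 5.4 × 10^2 mol.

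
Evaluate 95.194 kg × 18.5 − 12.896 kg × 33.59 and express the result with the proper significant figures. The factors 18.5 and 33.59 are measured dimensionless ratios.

95.194 × 18.5 = 1761.089 → 1.76 × 10³ kg (3 s.f., last digit at the 10^1 place).
12.896 × 33.59 = 433.17664 → 433.2 kg (4 s.f., last digit at the 10^-1 place).
Difference: 1327.91236 kg; keep the coarser place, 10^1.
Result: 1.33 × 10³ kg.

1.33 × 10³ kg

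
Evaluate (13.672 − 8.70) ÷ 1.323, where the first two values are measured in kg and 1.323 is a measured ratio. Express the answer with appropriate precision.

3.76 kg

13.672 kg − 8.70 kg = 4.972 kg; the difference is limited to 2 decimal places (3 s.f.).
Carrying full precision, 4.972 ÷ 1.323 = 3.75812547241… kg; 1.323 has 4 s.f., so the result keeps min(3, 4) = 3 s.f.
Rounded to 3 significant figures: 3.76 kg.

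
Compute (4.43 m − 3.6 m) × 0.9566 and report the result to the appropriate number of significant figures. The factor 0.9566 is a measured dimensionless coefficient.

0.8 m

4.43 m − 3.6 m = 0.83 m; the difference is limited to 1 decimal place (1 s.f.).
Carrying full precision, 0.83 × 0.9566 = 0.793978 m; 0.9566 has 4 s.f., so the result keeps min(1, 4) = 1 s.f.
Rounded to 1 significant figure: 0.8 m.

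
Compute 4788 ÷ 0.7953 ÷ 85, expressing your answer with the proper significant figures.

71

4788 ÷ 0.7953 ÷ 85 = 70.827878492…
Multiplication/division keeps the fewest significant figures: 4788 → 4 s.f., 0.7953 → 4 s.f., 85 → 2 s.f.; limit is 2.
Rounded to 2 significant figures: 71.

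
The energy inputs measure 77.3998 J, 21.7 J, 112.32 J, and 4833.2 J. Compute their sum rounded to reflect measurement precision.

5044.6 J

77.3998 J + 21.7 J + 112.32 J + 4833.2 J = 5044.6198 J.
Addition/subtraction keeps the fewest decimal places: 77.3998 → 4 decimal places, 21.7 → 1 decimal place, 112.32 → 2 decimal places, 4833.2 → 1 decimal place; limit is 1.
Rounded to 1 decimal place: 5044.6 J.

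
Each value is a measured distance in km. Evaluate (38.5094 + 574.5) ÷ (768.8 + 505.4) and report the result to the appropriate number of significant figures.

0.4811

38.5094 + 574.5 = 613.0094, limited to 1 d.p. → 4 s.f.; 768.8 + 505.4 = 1274.2, limited to 1 d.p. → 5 s.f.
Carrying full precision, 613.0094 ÷ 1274.2 = 0.481093548893…; keep min(4, 5) = 4 s.f.
Rounded to 4 significant figures: 0.4811.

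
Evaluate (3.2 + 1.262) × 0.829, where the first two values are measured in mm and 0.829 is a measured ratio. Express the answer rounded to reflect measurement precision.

3.2 mm + 1.262 mm = 4.462 mm; the sum is limited to 1 decimal place (2 s.f.).
Carrying full precision, 4.462 × 0.829 = 3.698998 mm; 0.829 has 3 s.f., so the result keeps min(2, 3) = 2 s.f.
Rounded to 2 significant figures: 3.7 mm.

3.7 mm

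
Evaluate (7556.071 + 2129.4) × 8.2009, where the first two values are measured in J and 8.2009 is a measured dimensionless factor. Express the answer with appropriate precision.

7.9430 × 10^4 J

7556.071 J + 2129.4 J = 9685.471 J; the sum is limited to 1 decimal place (5 s.f.).
Carrying full precision, 9685.471 × 8.2009 = 79429.5791239 J; 8.2009 has 5 s.f., so the result keeps min(5, 5) = 5 s.f.
Rounded to 5 significant figures: 7.9430 × 10^4 J.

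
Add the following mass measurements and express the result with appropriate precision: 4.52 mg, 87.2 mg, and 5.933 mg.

4.52 mg + 87.2 mg + 5.933 mg = 97.653 mg.
Addition/subtraction keeps the fewest decimal places: 4.52 → 2 decimal places, 87.2 → 1 decimal place, 5.933 → 3 decimal places; limit is 1.
Rounded to 1 decimal place: 97.7 mg.

97.7 mg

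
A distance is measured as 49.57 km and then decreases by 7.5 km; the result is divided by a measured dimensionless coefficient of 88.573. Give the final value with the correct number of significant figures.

49.57 km − 7.5 km = 42.07 km; the difference is limited to 1 decimal place (3 s.f.).
Carrying full precision, 42.07 ÷ 88.573 = 0.474975443984… km; 88.573 has 5 s.f., so the result keeps min(3, 5) = 3 s.f.
Rounded to 3 significant figures: 0.475 km.

0.475 km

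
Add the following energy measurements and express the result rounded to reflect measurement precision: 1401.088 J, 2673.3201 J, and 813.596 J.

1401.088 J + 2673.3201 J + 813.596 J = 4888.0041 J.
Addition/subtraction keeps the fewest decimal places: 1401.088 → 3 decimal places, 2673.3201 → 4 decimal places, 813.596 → 3 decimal places; limit is 3.
Rounded to 3 decimal places: 4888.004 J.

4888.004 J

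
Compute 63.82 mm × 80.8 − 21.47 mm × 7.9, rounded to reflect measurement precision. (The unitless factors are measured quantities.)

4.99 × 10³ mm

63.82 × 80.8 = 5156.656 → 5.16 × 10³ mm (3 s.f., last digit at the 10^1 place).
21.47 × 7.9 = 169.613 → 1.7 × 10² mm (2 s.f., last digit at the 10^1 place).
Difference: 4987.043 mm; keep the coarser place, 10^1.
Result: 4.99 × 10³ mm.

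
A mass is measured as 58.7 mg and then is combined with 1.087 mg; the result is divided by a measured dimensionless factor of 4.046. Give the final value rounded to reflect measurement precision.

58.7 mg + 1.087 mg = 59.787 mg; the sum is limited to 1 decimal place (3 s.f.).
Carrying full precision, 59.787 ÷ 4.046 = 14.776816609… mg; 4.046 has 4 s.f., so the result keeps min(3, 4) = 3 s.f.
Rounded to 3 significant figures: 14.8 mg.

14.8 mg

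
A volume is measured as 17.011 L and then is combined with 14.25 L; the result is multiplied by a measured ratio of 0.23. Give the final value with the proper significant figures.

7.2 L

17.011 L + 14.25 L = 31.261 L; the sum is limited to 2 decimal places (4 s.f.).
Carrying full precision, 31.261 × 0.23 = 7.19003 L; 0.23 has 2 s.f., so the result keeps min(4, 2) = 2 s.f.
Rounded to 2 significant figures: 7.2 L.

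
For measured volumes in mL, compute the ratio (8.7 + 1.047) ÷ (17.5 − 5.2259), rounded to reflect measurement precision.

8.7 + 1.047 = 9.747, limited to 1 d.p. → 2 s.f.; 17.5 − 5.2259 = 12.2741, limited to 1 d.p. → 3 s.f.
Carrying full precision, 9.747 ÷ 12.2741 = 0.794111177194…; keep min(2, 3) = 2 s.f.
Rounded to 2 significant figures: 0.79.

0.79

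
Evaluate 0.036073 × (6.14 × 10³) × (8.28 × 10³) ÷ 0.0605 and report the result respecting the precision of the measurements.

3.03 × 10⁷

0.036073 × (6.14 × 10³) × (8.28 × 10³) ÷ 0.0605 = 30312767.9603…
Multiplication/division keeps the fewest significant figures: 0.036073 → 5 s.f., 6.14 × 10³ → 3 s.f., 8.28 × 10³ → 3 s.f., 0.0605 → 3 s.f.; limit is 3.
Rounded to 3 significant figures: 3.03 × 10⁷.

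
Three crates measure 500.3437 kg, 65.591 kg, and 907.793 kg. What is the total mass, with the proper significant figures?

1473.728 kg

500.3437 kg + 65.591 kg + 907.793 kg = 1473.7277 kg.
Addition/subtraction keeps the fewest decimal places: 500.3437 → 4 decimal places, 65.591 → 3 decimal places, 907.793 → 3 decimal places; limit is 3.
Rounded to 3 decimal places: 1473.728 kg.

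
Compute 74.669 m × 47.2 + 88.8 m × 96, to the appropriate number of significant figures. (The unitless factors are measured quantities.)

1.20 × 10⁴ m

74.669 × 47.2 = 3524.3768 → 3.52 × 10³ m (3 s.f., last digit at the 10^1 place).
88.8 × 96 = 8524.8 → 8.5 × 10³ m (2 s.f., last digit at the 10^2 place).
Sum: 12049.1768 m; keep the coarser place, 10^2.
Result: 1.20 × 10⁴ m.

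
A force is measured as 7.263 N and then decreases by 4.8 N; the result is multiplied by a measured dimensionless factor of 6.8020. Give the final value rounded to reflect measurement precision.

17 N

7.263 N − 4.8 N = 2.463 N; the difference is limited to 1 decimal place (2 s.f.).
Carrying full precision, 2.463 × 6.8020 = 16.753326 N; 6.8020 has 5 s.f., so the result keeps min(2, 5) = 2 s.f.
Rounded to 2 significant figures: 17 N.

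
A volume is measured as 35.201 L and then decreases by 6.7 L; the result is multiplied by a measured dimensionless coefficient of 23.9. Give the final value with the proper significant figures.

35.201 L − 6.7 L = 28.501 L; the difference is limited to 1 decimal place (3 s.f.).
Carrying full precision, 28.501 × 23.9 = 681.1739 L; 23.9 has 3 s.f., so the result keeps min(3, 3) = 3 s.f.
Rounded to 3 significant figures: 681 L.

681 L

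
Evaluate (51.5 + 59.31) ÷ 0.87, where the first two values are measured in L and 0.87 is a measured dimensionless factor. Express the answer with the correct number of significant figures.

51.5 L + 59.31 L = 110.81 L; the sum is limited to 1 decimal place (4 s.f.).
Carrying full precision, 110.81 ÷ 0.87 = 127.367816092… L; 0.87 has 2 s.f., so the result keeps min(4, 2) = 2 s.f.
Rounded to 2 significant figures: 1.3 × 10² L.

1.3 × 10² L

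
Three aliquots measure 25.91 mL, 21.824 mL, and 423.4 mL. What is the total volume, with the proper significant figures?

4.711 × 10^2 mL

25.91 mL + 21.824 mL + 423.4 mL = 471.134 mL.
Addition/subtraction keeps the fewest decimal places: 25.91 → 2 decimal places, 21.824 → 3 decimal places, 423.4 → 1 decimal place; limit is 1.
Rounded to 1 decimal place: 4.711 × 10^2 mL.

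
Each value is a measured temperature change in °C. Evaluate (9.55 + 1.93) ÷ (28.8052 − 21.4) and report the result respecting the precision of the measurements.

9.55 + 1.93 = 11.48, limited to 2 d.p. → 4 s.f.; 28.8052 − 21.4 = 7.4052, limited to 1 d.p. → 2 s.f.
Carrying full precision, 11.48 ÷ 7.4052 = 1.55026197807…; keep min(4, 2) = 2 s.f.
Rounded to 2 significant figures: 1.6.

1.6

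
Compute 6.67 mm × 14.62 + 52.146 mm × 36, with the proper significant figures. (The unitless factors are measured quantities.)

2.0 × 10³ mm

6.67 × 14.62 = 97.5154 → 97.5 mm (3 s.f., last digit at the 10^-1 place).
52.146 × 36 = 1877.256 → 1.9 × 10³ mm (2 s.f., last digit at the 10^2 place).
Sum: 1974.7714 mm; keep the coarser place, 10^2.
Result: 2.0 × 10³ mm.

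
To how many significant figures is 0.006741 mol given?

4

0.006741: leading zeros are not significant.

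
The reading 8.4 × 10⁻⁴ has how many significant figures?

2

8.4 × 10⁻⁴: in scientific notation every digit of the coefficient is significant.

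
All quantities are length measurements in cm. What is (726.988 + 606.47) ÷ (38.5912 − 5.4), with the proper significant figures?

40.2

726.988 + 606.47 = 1333.458, limited to 2 d.p. → 6 s.f.; 38.5912 − 5.4 = 33.1912, limited to 1 d.p. → 3 s.f.
Carrying full precision, 1333.458 ÷ 33.1912 = 40.1750463978…; keep min(6, 3) = 3 s.f.
Rounded to 3 significant figures: 40.2.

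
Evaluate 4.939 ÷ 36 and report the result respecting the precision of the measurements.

4.939 ÷ 36 = 0.137194444444…
Multiplication/division keeps the fewest significant figures: 4.939 → 4 s.f., 36 → 2 s.f.; limit is 2.
Rounded to 2 significant figures: 0.14.

0.14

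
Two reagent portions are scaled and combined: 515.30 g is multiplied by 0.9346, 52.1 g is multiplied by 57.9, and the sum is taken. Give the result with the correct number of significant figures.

3.50 × 10³ g

515.30 × 0.9346 = 481.59938 → 4.816 × 10² g (4 s.f., last digit at the 10^-1 place).
52.1 × 57.9 = 3016.59 → 3.02 × 10³ g (3 s.f., last digit at the 10^1 place).
Sum: 3498.18938 g; keep the coarser place, 10^1.
Result: 3.50 × 10³ g.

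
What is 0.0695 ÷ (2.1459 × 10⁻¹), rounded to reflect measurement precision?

3.24 × 10⁻¹

0.0695 ÷ (2.1459 × 10⁻¹) = 0.323873433058…
Multiplication/division keeps the fewest significant figures: 0.0695 → 3 s.f., 2.1459 × 10⁻¹ → 5 s.f.; limit is 3.
Rounded to 3 significant figures: 3.24 × 10⁻¹.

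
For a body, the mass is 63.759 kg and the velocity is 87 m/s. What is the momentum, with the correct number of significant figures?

momentum = 63.759 kg × 87 m/s = 5547.033 kg·m/s.
63.759 has 5 significant figures; 87 has 2.
Division/multiplication keeps the fewest: 2 significant figures.
Rounded: 5.5 × 10^3 kg·m/s.

5.5 × 10^3 kg·m/s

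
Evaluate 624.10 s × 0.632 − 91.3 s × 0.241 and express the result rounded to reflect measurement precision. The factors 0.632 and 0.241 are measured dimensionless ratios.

624.10 × 0.632 = 394.4312 → 394 s (3 s.f., last digit at the 10^0 place).
91.3 × 0.241 = 22.0033 → 22.0 s (3 s.f., last digit at the 10^-1 place).
Difference: 372.4279 s; keep the coarser place, 10^0.
Result: 372 s.

372 s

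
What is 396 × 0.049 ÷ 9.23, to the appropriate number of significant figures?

2.1

396 × 0.049 ÷ 9.23 = 2.1022751896…
Multiplication/division keeps the fewest significant figures: 396 → 3 s.f., 0.049 → 2 s.f., 9.23 → 3 s.f.; limit is 2.
Rounded to 2 significant figures: 2.1.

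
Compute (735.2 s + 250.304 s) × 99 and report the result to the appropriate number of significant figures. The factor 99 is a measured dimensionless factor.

9.8 × 10^4 s

735.2 s + 250.304 s = 985.504 s; the sum is limited to 1 decimal place (4 s.f.).
Carrying full precision, 985.504 × 99 = 97564.896 s; 99 has 2 s.f., so the result keeps min(4, 2) = 2 s.f.
Rounded to 2 significant figures: 9.8 × 10^4 s.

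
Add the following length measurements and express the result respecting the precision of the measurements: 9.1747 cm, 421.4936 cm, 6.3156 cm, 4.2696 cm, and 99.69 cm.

540.94 cm

9.1747 cm + 421.4936 cm + 6.3156 cm + 4.2696 cm + 99.69 cm = 540.9435 cm.
Addition/subtraction keeps the fewest decimal places: 9.1747 → 4 decimal places, 421.4936 → 4 decimal places, 6.3156 → 4 decimal places, 4.2696 → 4 decimal places, 99.69 → 2 decimal places; limit is 2.
Rounded to 2 decimal places: 540.94 cm.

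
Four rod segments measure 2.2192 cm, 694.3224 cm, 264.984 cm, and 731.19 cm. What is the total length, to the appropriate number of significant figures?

2.2192 cm + 694.3224 cm + 264.984 cm + 731.19 cm = 1692.7156 cm.
Addition/subtraction keeps the fewest decimal places: 2.2192 → 4 decimal places, 694.3224 → 4 decimal places, 264.984 → 3 decimal places, 731.19 → 2 decimal places; limit is 2.
Rounded to 2 decimal places: 1692.72 cm.

1692.72 cm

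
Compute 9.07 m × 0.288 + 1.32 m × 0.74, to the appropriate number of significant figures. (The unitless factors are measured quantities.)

9.07 × 0.288 = 2.61216 → 2.61 m (3 s.f., last digit at the 10^-2 place).
1.32 × 0.74 = 0.9768 → 0.98 m (2 s.f., last digit at the 10^-2 place).
Sum: 3.58896 m; keep the coarser place, 10^-2.
Result: 3.59 m.

3.59 m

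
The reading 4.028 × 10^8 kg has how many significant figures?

4

4.028 × 10^8: in scientific notation every digit of the coefficient is significant.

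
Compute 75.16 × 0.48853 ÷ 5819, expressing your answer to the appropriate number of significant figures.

75.16 × 0.48853 ÷ 5819 = 0.0063100042619…
Multiplication/division keeps the fewest significant figures: 75.16 → 4 s.f., 0.48853 → 5 s.f., 5819 → 4 s.f.; limit is 4.
Rounded to 4 significant figures: 0.006310.

0.006310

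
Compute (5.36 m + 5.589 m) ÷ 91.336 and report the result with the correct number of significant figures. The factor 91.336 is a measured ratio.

5.36 m + 5.589 m = 10.949 m; the sum is limited to 2 decimal places (4 s.f.).
Carrying full precision, 10.949 ÷ 91.336 = 0.119876062013… m; 91.336 has 5 s.f., so the result keeps min(4, 5) = 4 s.f.
Rounded to 4 significant figures: 0.1199 m.

0.1199 m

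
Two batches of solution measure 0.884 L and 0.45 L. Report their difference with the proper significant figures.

0.43 L

0.884 L − 0.45 L = 0.434 L.
Addition/subtraction keeps the fewest decimal places: 0.884 → 3 decimal places, 0.45 → 2 decimal places; limit is 2.
Rounded to 2 decimal places: 0.43 L.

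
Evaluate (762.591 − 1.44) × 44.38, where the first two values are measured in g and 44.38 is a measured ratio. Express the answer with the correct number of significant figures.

3.378 × 10^4 g

762.591 g − 1.44 g = 761.151 g; the difference is limited to 2 decimal places (5 s.f.).
Carrying full precision, 761.151 × 44.38 = 33779.88138 g; 44.38 has 4 s.f., so the result keeps min(5, 4) = 4 s.f.
Rounded to 4 significant figures: 3.378 × 10^4 g.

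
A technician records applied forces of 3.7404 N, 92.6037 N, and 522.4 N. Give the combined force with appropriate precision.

6.187 × 10^2 N

3.7404 N + 92.6037 N + 522.4 N = 618.7441 N.
Addition/subtraction keeps the fewest decimal places: 3.7404 → 4 decimal places, 92.6037 → 4 decimal places, 522.4 → 1 decimal place; limit is 1.
Rounded to 1 decimal place: 6.187 × 10^2 N.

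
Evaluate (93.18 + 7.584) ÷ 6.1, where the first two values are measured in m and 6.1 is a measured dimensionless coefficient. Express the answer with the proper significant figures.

93.18 m + 7.584 m = 100.764 m; the sum is limited to 2 decimal places (5 s.f.).
Carrying full precision, 100.764 ÷ 6.1 = 16.5186885246… m; 6.1 has 2 s.f., so the result keeps min(5, 2) = 2 s.f.
Rounded to 2 significant figures: 17 m.

17 m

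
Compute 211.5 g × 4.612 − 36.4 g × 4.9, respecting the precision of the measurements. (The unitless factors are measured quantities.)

8.0 × 10^2 g

211.5 × 4.612 = 975.438 → 975.4 g (4 s.f., last digit at the 10^-1 place).
36.4 × 4.9 = 178.36 → 1.8 × 10^2 g (2 s.f., last digit at the 10^1 place).
Difference: 797.078 g; keep the coarser place, 10^1.
Result: 8.0 × 10^2 g.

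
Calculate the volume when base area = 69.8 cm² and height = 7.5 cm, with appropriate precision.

5.2 × 10² cm³

volume = 69.8 cm² × 7.5 cm = 523.5 cm³.
69.8 has 3 significant figures; 7.5 has 2.
Division/multiplication keeps the fewest: 2 significant figures.
Rounded: 5.2 × 10² cm³.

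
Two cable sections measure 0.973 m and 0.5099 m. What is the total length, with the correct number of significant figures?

0.973 m + 0.5099 m = 1.4829 m.
Addition/subtraction keeps the fewest decimal places: 0.973 → 3 decimal places, 0.5099 → 4 decimal places; limit is 3.
Rounded to 3 decimal places: 1.483 m.

1.483 m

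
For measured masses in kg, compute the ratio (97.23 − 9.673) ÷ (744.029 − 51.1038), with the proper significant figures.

97.23 − 9.673 = 87.557, limited to 2 d.p. → 4 s.f.; 744.029 − 51.1038 = 692.9252, limited to 3 d.p. → 6 s.f.
Carrying full precision, 87.557 ÷ 692.9252 = 0.126358516042…; keep min(4, 6) = 4 s.f.
Rounded to 4 significant figures: 0.1264.

0.1264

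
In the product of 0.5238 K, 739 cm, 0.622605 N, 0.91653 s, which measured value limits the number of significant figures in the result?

0.5238 K → 4 s.f.; 739 cm → 3 s.f.; 0.622605 N → 6 s.f.; 0.91653 s → 5 s.f.
The fewest is 3 significant figures, from 739 cm.

739 cm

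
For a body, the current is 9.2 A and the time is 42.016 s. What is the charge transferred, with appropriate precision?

charge transferred = 9.2 A × 42.016 s = 386.5472 C.
9.2 has 2 significant figures; 42.016 has 5.
Division/multiplication keeps the fewest: 2 significant figures.
Rounded: 3.9 × 10^2 C.

3.9 × 10^2 C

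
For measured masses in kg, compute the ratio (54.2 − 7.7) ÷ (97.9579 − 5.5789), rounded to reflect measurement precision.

54.2 − 7.7 = 46.5, limited to 1 d.p. → 3 s.f.; 97.9579 − 5.5789 = 92.3790, limited to 4 d.p. → 6 s.f.
Carrying full precision, 46.5 ÷ 92.3790 = 0.503361153509…; keep min(3, 6) = 3 s.f.
Rounded to 3 significant figures: 0.503.

0.503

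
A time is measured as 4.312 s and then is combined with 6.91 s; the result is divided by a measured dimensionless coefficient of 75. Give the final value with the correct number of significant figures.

0.15 s

4.312 s + 6.91 s = 11.222 s; the sum is limited to 2 decimal places (4 s.f.).
Carrying full precision, 11.222 ÷ 75 = 0.149626666667… s; 75 has 2 s.f., so the result keeps min(4, 2) = 2 s.f.
Rounded to 2 significant figures: 0.15 s.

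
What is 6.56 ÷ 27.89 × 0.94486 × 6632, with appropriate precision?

6.56 ÷ 27.89 × 0.94486 × 6632 = 1473.89758233…
Multiplication/division keeps the fewest significant figures: 6.56 → 3 s.f., 27.89 → 4 s.f., 0.94486 → 5 s.f., 6632 → 4 s.f.; limit is 3.
Rounded to 3 significant figures: 1.47 × 10^3.

1.47 × 10^3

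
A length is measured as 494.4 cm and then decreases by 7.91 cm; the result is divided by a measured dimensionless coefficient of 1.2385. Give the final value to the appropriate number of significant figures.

494.4 cm − 7.91 cm = 486.49 cm; the difference is limited to 1 decimal place (4 s.f.).
Carrying full precision, 486.49 ÷ 1.2385 = 392.805813484… cm; 1.2385 has 5 s.f., so the result keeps min(4, 5) = 4 s.f.
Rounded to 4 significant figures: 3.928 × 10² cm.

3.928 × 10² cm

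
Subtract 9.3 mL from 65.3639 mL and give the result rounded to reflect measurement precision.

65.3639 mL − 9.3 mL = 56.0639 mL.
Addition/subtraction keeps the fewest decimal places: 65.3639 → 4 decimal places, 9.3 → 1 decimal place; limit is 1.
Rounded to 1 decimal place: 56.1 mL.

56.1 mL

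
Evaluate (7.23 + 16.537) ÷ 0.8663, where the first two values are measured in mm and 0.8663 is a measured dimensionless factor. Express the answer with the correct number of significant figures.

7.23 mm + 16.537 mm = 23.767 mm; the sum is limited to 2 decimal places (4 s.f.).
Carrying full precision, 23.767 ÷ 0.8663 = 27.4350686829… mm; 0.8663 has 4 s.f., so the result keeps min(4, 4) = 4 s.f.
Rounded to 4 significant figures: 27.44 mm.

27.44 mm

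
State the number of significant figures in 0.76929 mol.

0.76929: leading zeros are not significant.

5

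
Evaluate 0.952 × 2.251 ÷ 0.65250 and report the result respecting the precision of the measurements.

0.952 × 2.251 ÷ 0.65250 = 3.28421762452…
Multiplication/division keeps the fewest significant figures: 0.952 → 3 s.f., 2.251 → 4 s.f., 0.65250 → 5 s.f.; limit is 3.
Rounded to 3 significant figures: 3.28.

3.28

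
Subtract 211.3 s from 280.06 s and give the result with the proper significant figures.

280.06 s − 211.3 s = 68.76 s.
Addition/subtraction keeps the fewest decimal places: 280.06 → 2 decimal places, 211.3 → 1 decimal place; limit is 1.
Rounded to 1 decimal place: 68.8 s.

68.8 s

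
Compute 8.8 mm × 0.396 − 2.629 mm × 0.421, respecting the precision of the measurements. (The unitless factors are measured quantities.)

8.8 × 0.396 = 3.4848 → 3.5 mm (2 s.f., last digit at the 10^-1 place).
2.629 × 0.421 = 1.106809 → 1.11 mm (3 s.f., last digit at the 10^-2 place).
Difference: 2.377991 mm; keep the coarser place, 10^-1.
Result: 2.4 mm.

2.4 mm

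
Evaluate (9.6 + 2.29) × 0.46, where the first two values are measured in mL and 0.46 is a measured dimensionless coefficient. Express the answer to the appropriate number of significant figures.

9.6 mL + 2.29 mL = 11.89 mL; the sum is limited to 1 decimal place (3 s.f.).
Carrying full precision, 11.89 × 0.46 = 5.4694 mL; 0.46 has 2 s.f., so the result keeps min(3, 2) = 2 s.f.
Rounded to 2 significant figures: 5.5 mL.

5.5 mL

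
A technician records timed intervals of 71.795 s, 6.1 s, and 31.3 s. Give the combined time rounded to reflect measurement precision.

71.795 s + 6.1 s + 31.3 s = 109.195 s.
Addition/subtraction keeps the fewest decimal places: 71.795 → 3 decimal places, 6.1 → 1 decimal place, 31.3 → 1 decimal place; limit is 1.
Rounded to 1 decimal place: 109.2 s.

109.2 s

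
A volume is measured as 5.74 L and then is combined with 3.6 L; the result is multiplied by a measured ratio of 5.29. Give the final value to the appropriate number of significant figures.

5.74 L + 3.6 L = 9.34 L; the sum is limited to 1 decimal place (2 s.f.).
Carrying full precision, 9.34 × 5.29 = 49.4086 L; 5.29 has 3 s.f., so the result keeps min(2, 3) = 2 s.f.
Rounded to 2 significant figures: 49 L.

49 L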